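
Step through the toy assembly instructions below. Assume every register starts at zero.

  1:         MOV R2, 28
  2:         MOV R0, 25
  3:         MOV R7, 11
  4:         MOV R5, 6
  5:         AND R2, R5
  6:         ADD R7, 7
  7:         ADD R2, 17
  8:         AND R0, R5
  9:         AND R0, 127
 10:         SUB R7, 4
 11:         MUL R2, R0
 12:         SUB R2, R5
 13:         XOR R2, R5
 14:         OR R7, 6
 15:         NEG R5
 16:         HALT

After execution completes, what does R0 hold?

0

R2=28
R0=25
R7=11
R5=6
R2=28&6=4
R7=11+7=18
R2=4+17=21
R0=25&6=0
R0=0&127=0
R7=18-4=14
R2=21*0=0
R2=0-6=-6
R2=(-6)^6=-4
R7=14|6=14
R5=-(6)=-6
halt.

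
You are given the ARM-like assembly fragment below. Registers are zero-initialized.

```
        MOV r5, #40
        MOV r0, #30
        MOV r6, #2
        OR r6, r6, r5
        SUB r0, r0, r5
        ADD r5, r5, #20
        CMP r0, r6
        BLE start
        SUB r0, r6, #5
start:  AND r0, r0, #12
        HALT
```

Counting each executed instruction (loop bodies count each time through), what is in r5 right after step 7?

MOV r5, #40 → r5=40
MOV r0, #30 → r0=30
MOV r6, #2 → r6=2
OR r6, r6, r5 → r6=2|40=42
SUB r0, r0, r5 → r0=30-40=-10
ADD r5, r5, #20 → r5=40+20=60
CMP r0, r6  (cmp -10,42)
After step 7: r5 = 60.

60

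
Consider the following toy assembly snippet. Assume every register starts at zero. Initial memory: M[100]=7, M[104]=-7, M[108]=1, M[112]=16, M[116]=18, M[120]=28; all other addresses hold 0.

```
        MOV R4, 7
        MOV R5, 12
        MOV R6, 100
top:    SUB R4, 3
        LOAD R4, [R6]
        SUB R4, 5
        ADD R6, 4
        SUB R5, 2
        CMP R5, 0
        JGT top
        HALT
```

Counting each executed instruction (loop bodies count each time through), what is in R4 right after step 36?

13

after MOV R4, 7: R4=7
after MOV R5, 12: R5=12
after MOV R6, 100: R6=100
after SUB R4, 3: R4=7-3=4
after LOAD R4, [R6]: R4=M[100]=7
after SUB R4, 5: R4=7-5=2
after ADD R6, 4: R6=100+4=104
after SUB R5, 2: R5=12-2=10
CMP R5, 0  (cmp 10,0)
JGT top: taken
after SUB R4, 3: R4=2-3=-1
after LOAD R4, [R6]: R4=M[104]=-7
after SUB R4, 5: R4=(-7)-5=-12
after ADD R6, 4: R6=104+4=108
after SUB R5, 2: R5=10-2=8
CMP R5, 0  (cmp 8,0)
JGT top: taken
after SUB R4, 3: R4=(-12)-3=-15
after LOAD R4, [R6]: R4=M[108]=1
after SUB R4, 5: R4=1-5=-4
after ADD R6, 4: R6=108+4=112
after SUB R5, 2: R5=8-2=6
CMP R5, 0  (cmp 6,0)
JGT top: taken
after SUB R4, 3: R4=(-4)-3=-7
after LOAD R4, [R6]: R4=M[112]=16
after SUB R4, 5: R4=16-5=11
after ADD R6, 4: R6=112+4=116
after SUB R5, 2: R5=6-2=4
CMP R5, 0  (cmp 4,0)
JGT top: taken
after SUB R4, 3: R4=11-3=8
after LOAD R4, [R6]: R4=M[116]=18
after SUB R4, 5: R4=18-5=13
after ADD R6, 4: R6=116+4=120
after SUB R5, 2: R5=4-2=2
After step 36: R4 = 13.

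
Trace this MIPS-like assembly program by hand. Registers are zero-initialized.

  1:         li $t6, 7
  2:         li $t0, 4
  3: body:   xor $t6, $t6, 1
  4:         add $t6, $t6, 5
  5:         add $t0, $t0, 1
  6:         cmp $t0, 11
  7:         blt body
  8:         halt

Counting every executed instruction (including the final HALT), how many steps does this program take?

38

$t6=7
$t0=4
$t6=7^1=6
$t6=6+5=11
$t0=4+1=5
cmp $t0, 11  (cmp 5,11)
blt body: taken
$t6=11^1=10
$t6=10+5=15
$t0=5+1=6
cmp $t0, 11  (cmp 6,11)
blt body: taken
$t6=15^1=14
$t6=14+5=19
$t0=6+1=7
cmp $t0, 11  (cmp 7,11)
blt body: taken
$t6=19^1=18
$t6=18+5=23
$t0=7+1=8
cmp $t0, 11  (cmp 8,11)
blt body: taken
$t6=23^1=22
$t6=22+5=27
$t0=8+1=9
cmp $t0, 11  (cmp 9,11)
blt body: taken
$t6=27^1=26
$t6=26+5=31
$t0=9+1=10
cmp $t0, 11  (cmp 10,11)
blt body: taken
$t6=31^1=30
$t6=30+5=35
$t0=10+1=11
cmp $t0, 11  (cmp 11,11)
blt body: not taken
halt.
Total executed instructions: 38.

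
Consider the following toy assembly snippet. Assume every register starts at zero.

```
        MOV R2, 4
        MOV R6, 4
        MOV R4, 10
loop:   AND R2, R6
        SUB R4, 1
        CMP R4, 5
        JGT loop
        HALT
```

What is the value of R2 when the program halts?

R2=4
R6=4
R4=10
R2=4&4=4
R4=10-1=9
CMP R4, 5  (cmp 9,5)
JGT loop: taken
R2=4&4=4
R4=9-1=8
CMP R4, 5  (cmp 8,5)
JGT loop: taken
R2=4&4=4
R4=8-1=7
CMP R4, 5  (cmp 7,5)
JGT loop: taken
R2=4&4=4
R4=7-1=6
CMP R4, 5  (cmp 6,5)
JGT loop: taken
R2=4&4=4
R4=6-1=5
CMP R4, 5  (cmp 5,5)
JGT loop: not taken
halt.

4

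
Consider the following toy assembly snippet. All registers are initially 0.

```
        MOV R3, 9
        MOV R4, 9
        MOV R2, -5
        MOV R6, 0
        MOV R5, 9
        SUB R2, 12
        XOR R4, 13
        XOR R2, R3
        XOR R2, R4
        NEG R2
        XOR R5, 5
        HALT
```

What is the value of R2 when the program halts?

30

R3=9
R4=9
R2=-5
R6=0
R5=9
R2=(-5)-12=-17
R4=9^13=4
R2=(-17)^9=-26
R2=(-26)^4=-30
R2=-(-30)=30
R5=9^5=12
halt.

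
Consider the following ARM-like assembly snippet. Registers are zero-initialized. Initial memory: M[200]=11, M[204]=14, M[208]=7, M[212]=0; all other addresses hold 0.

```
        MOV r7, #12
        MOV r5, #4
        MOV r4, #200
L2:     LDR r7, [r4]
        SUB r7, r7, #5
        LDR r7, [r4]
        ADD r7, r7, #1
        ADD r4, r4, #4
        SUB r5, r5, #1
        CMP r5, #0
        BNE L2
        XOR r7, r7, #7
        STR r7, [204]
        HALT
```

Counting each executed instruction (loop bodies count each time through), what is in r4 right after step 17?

208

after MOV r7, #12: r7=12
after MOV r5, #4: r5=4
after MOV r4, #200: r4=200
after LDR r7, [r4]: r7=M[200]=11
after SUB r7, r7, #5: r7=11-5=6
after LDR r7, [r4]: r7=M[200]=11
after ADD r7, r7, #1: r7=11+1=12
after ADD r4, r4, #4: r4=200+4=204
after SUB r5, r5, #1: r5=4-1=3
CMP r5, #0  (cmp 3,0)
BNE L2: taken
after LDR r7, [r4]: r7=M[204]=14
after SUB r7, r7, #5: r7=14-5=9
after LDR r7, [r4]: r7=M[204]=14
after ADD r7, r7, #1: r7=14+1=15
after ADD r4, r4, #4: r4=204+4=208
after SUB r5, r5, #1: r5=3-1=2
After step 17: r4 = 208.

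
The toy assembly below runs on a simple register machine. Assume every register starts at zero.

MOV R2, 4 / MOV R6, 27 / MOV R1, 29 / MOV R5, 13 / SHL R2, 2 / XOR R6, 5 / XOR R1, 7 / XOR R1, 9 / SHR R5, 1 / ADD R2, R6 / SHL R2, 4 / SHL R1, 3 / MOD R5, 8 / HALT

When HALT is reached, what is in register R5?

after MOV R2, 4: R2=4
after MOV R6, 27: R6=27
after MOV R1, 29: R1=29
after MOV R5, 13: R5=13
after SHL R2, 2: R2=4<<2=16
after XOR R6, 5: R6=27^5=30
after XOR R1, 7: R1=29^7=26
after XOR R1, 9: R1=26^9=19
after SHR R5, 1: R5=13>>1=6
after ADD R2, R6: R2=16+30=46
after SHL R2, 4: R2=46<<4=736
after SHL R1, 3: R1=19<<3=152
after MOD R5, 8: R5=6%8=6
halt.

6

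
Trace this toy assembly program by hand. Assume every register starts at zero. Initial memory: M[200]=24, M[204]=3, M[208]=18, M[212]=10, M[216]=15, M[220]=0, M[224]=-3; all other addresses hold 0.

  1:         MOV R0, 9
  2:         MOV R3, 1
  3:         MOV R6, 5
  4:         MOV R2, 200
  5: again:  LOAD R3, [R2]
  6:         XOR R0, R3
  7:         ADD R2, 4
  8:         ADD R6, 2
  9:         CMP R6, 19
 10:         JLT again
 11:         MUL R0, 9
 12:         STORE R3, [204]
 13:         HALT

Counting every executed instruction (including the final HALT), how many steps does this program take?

after MOV R0, 9: R0=9
after MOV R3, 1: R3=1
after MOV R6, 5: R6=5
after MOV R2, 200: R2=200
after LOAD R3, [R2]: R3=M[200]=24
after XOR R0, R3: R0=9^24=17
after ADD R2, 4: R2=200+4=204
after ADD R6, 2: R6=5+2=7
CMP R6, 19  (cmp 7,19)
JLT again: taken
after LOAD R3, [R2]: R3=M[204]=3
after XOR R0, R3: R0=17^3=18
after ADD R2, 4: R2=204+4=208
after ADD R6, 2: R6=7+2=9
CMP R6, 19  (cmp 9,19)
JLT again: taken
after LOAD R3, [R2]: R3=M[208]=18
after XOR R0, R3: R0=18^18=0
after ADD R2, 4: R2=208+4=212
after ADD R6, 2: R6=9+2=11
CMP R6, 19  (cmp 11,19)
JLT again: taken
after LOAD R3, [R2]: R3=M[212]=10
after XOR R0, R3: R0=0^10=10
after ADD R2, 4: R2=212+4=216
after ADD R6, 2: R6=11+2=13
CMP R6, 19  (cmp 13,19)
JLT again: taken
after LOAD R3, [R2]: R3=M[216]=15
after XOR R0, R3: R0=10^15=5
after ADD R2, 4: R2=216+4=220
after ADD R6, 2: R6=13+2=15
CMP R6, 19  (cmp 15,19)
JLT again: taken
after LOAD R3, [R2]: R3=M[220]=0
after XOR R0, R3: R0=5^0=5
after ADD R2, 4: R2=220+4=224
after ADD R6, 2: R6=15+2=17
CMP R6, 19  (cmp 17,19)
JLT again: taken
after LOAD R3, [R2]: R3=M[224]=-3
after XOR R0, R3: R0=5^(-3)=-8
after ADD R2, 4: R2=224+4=228
after ADD R6, 2: R6=17+2=19
CMP R6, 19  (cmp 19,19)
JLT again: not taken
after MUL R0, 9: R0=(-8)*9=-72
STORE R3, [204] → M[204]=-3
halt.
Total executed instructions: 49.

49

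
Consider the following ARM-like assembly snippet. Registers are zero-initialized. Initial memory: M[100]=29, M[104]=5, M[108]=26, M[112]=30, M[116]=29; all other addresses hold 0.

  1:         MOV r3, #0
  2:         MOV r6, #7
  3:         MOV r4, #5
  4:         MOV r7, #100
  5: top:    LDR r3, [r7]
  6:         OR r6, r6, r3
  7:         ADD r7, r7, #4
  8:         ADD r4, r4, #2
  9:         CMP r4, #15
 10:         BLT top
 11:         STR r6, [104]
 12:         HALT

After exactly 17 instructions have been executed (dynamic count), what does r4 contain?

MOV r3, #0 → r3=0
MOV r6, #7 → r6=7
MOV r4, #5 → r4=5
MOV r7, #100 → r7=100
LDR r3, [r7] → r3=M[100]=29
OR r6, r6, r3 → r6=7|29=31
ADD r7, r7, #4 → r7=100+4=104
ADD r4, r4, #2 → r4=5+2=7
CMP r4, #15  (cmp 7,15)
BLT top: taken
LDR r3, [r7] → r3=M[104]=5
OR r6, r6, r3 → r6=31|5=31
ADD r7, r7, #4 → r7=104+4=108
ADD r4, r4, #2 → r4=7+2=9
CMP r4, #15  (cmp 9,15)
BLT top: taken
LDR r3, [r7] → r3=M[108]=26
After step 17: r4 = 9.

9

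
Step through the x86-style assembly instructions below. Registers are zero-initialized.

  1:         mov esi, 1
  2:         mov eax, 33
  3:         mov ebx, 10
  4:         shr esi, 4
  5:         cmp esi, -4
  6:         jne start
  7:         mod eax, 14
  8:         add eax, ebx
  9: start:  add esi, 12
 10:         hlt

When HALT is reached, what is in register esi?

esi=1
eax=33
ebx=10
esi=1>>4=0
cmp esi, -4  (cmp 0,-4)
jne start: taken
esi=0+12=12
halt.

12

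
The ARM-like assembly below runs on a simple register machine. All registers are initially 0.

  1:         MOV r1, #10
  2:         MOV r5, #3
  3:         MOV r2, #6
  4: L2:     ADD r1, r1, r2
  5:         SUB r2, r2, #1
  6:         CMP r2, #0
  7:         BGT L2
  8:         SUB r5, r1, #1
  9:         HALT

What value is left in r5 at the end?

30

after MOV r1, #10: r1=10
after MOV r5, #3: r5=3
after MOV r2, #6: r2=6
after ADD r1, r1, r2: r1=10+6=16
after SUB r2, r2, #1: r2=6-1=5
CMP r2, #0  (cmp 5,0)
BGT L2: taken
after ADD r1, r1, r2: r1=16+5=21
after SUB r2, r2, #1: r2=5-1=4
CMP r2, #0  (cmp 4,0)
BGT L2: taken
after ADD r1, r1, r2: r1=21+4=25
after SUB r2, r2, #1: r2=4-1=3
CMP r2, #0  (cmp 3,0)
BGT L2: taken
after ADD r1, r1, r2: r1=25+3=28
after SUB r2, r2, #1: r2=3-1=2
CMP r2, #0  (cmp 2,0)
BGT L2: taken
after ADD r1, r1, r2: r1=28+2=30
after SUB r2, r2, #1: r2=2-1=1
CMP r2, #0  (cmp 1,0)
BGT L2: taken
after ADD r1, r1, r2: r1=30+1=31
after SUB r2, r2, #1: r2=1-1=0
CMP r2, #0  (cmp 0,0)
BGT L2: not taken
after SUB r5, r1, #1: r5=31-1=30
halt.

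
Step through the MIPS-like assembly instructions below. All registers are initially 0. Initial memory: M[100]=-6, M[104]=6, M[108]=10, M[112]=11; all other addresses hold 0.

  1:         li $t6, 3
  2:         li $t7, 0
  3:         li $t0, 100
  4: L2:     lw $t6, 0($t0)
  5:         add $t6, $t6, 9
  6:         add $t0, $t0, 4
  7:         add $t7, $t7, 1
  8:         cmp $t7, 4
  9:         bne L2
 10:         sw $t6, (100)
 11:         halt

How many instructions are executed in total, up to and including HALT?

li $t6, 3 → $t6=3
li $t7, 0 → $t7=0
li $t0, 100 → $t0=100
lw $t6, 0($t0) → $t6=M[100]=-6
add $t6, $t6, 9 → $t6=(-6)+9=3
add $t0, $t0, 4 → $t0=100+4=104
add $t7, $t7, 1 → $t7=0+1=1
cmp $t7, 4  (cmp 1,4)
bne L2: taken
lw $t6, 0($t0) → $t6=M[104]=6
add $t6, $t6, 9 → $t6=6+9=15
add $t0, $t0, 4 → $t0=104+4=108
add $t7, $t7, 1 → $t7=1+1=2
cmp $t7, 4  (cmp 2,4)
bne L2: taken
lw $t6, 0($t0) → $t6=M[108]=10
add $t6, $t6, 9 → $t6=10+9=19
add $t0, $t0, 4 → $t0=108+4=112
add $t7, $t7, 1 → $t7=2+1=3
cmp $t7, 4  (cmp 3,4)
bne L2: taken
lw $t6, 0($t0) → $t6=M[112]=11
add $t6, $t6, 9 → $t6=11+9=20
add $t0, $t0, 4 → $t0=112+4=116
add $t7, $t7, 1 → $t7=3+1=4
cmp $t7, 4  (cmp 4,4)
bne L2: not taken
sw $t6, (100) → M[100]=20
halt.
Total executed instructions: 29.

29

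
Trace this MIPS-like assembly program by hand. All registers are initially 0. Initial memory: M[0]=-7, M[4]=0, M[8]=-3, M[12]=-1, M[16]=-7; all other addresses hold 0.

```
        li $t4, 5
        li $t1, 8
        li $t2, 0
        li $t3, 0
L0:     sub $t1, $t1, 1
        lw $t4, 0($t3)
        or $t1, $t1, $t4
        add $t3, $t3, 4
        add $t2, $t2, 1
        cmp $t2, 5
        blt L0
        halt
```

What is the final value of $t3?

li $t4, 5 → $t4=5
li $t1, 8 → $t1=8
li $t2, 0 → $t2=0
li $t3, 0 → $t3=0
sub $t1, $t1, 1 → $t1=8-1=7
lw $t4, 0($t3) → $t4=M[0]=-7
or $t1, $t1, $t4 → $t1=7|(-7)=-1
add $t3, $t3, 4 → $t3=0+4=4
add $t2, $t2, 1 → $t2=0+1=1
cmp $t2, 5  (cmp 1,5)
blt L0: taken
sub $t1, $t1, 1 → $t1=(-1)-1=-2
lw $t4, 0($t3) → $t4=M[4]=0
or $t1, $t1, $t4 → $t1=(-2)|0=-2
add $t3, $t3, 4 → $t3=4+4=8
add $t2, $t2, 1 → $t2=1+1=2
cmp $t2, 5  (cmp 2,5)
blt L0: taken
sub $t1, $t1, 1 → $t1=(-2)-1=-3
lw $t4, 0($t3) → $t4=M[8]=-3
or $t1, $t1, $t4 → $t1=(-3)|(-3)=-3
add $t3, $t3, 4 → $t3=8+4=12
add $t2, $t2, 1 → $t2=2+1=3
cmp $t2, 5  (cmp 3,5)
blt L0: taken
sub $t1, $t1, 1 → $t1=(-3)-1=-4
lw $t4, 0($t3) → $t4=M[12]=-1
or $t1, $t1, $t4 → $t1=(-4)|(-1)=-1
add $t3, $t3, 4 → $t3=12+4=16
add $t2, $t2, 1 → $t2=3+1=4
cmp $t2, 5  (cmp 4,5)
blt L0: taken
sub $t1, $t1, 1 → $t1=(-1)-1=-2
lw $t4, 0($t3) → $t4=M[16]=-7
or $t1, $t1, $t4 → $t1=(-2)|(-7)=-1
add $t3, $t3, 4 → $t3=16+4=20
add $t2, $t2, 1 → $t2=4+1=5
cmp $t2, 5  (cmp 5,5)
blt L0: not taken
halt.

20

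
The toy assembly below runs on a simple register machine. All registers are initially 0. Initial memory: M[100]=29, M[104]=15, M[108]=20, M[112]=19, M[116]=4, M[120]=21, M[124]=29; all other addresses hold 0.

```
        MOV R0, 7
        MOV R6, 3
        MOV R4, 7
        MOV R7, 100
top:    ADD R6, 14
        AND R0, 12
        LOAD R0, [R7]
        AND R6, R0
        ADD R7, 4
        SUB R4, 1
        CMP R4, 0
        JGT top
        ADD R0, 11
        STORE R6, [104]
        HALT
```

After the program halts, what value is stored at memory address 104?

after MOV R0, 7: R0=7
after MOV R6, 3: R6=3
after MOV R4, 7: R4=7
after MOV R7, 100: R7=100
after ADD R6, 14: R6=3+14=17
after AND R0, 12: R0=7&12=4
after LOAD R0, [R7]: R0=M[100]=29
after AND R6, R0: R6=17&29=17
after ADD R7, 4: R7=100+4=104
after SUB R4, 1: R4=7-1=6
CMP R4, 0  (cmp 6,0)
JGT top: taken
after ADD R6, 14: R6=17+14=31
after AND R0, 12: R0=29&12=12
after LOAD R0, [R7]: R0=M[104]=15
after AND R6, R0: R6=31&15=15
after ADD R7, 4: R7=104+4=108
after SUB R4, 1: R4=6-1=5
CMP R4, 0  (cmp 5,0)
JGT top: taken
after ADD R6, 14: R6=15+14=29
after AND R0, 12: R0=15&12=12
after LOAD R0, [R7]: R0=M[108]=20
after AND R6, R0: R6=29&20=20
after ADD R7, 4: R7=108+4=112
after SUB R4, 1: R4=5-1=4
CMP R4, 0  (cmp 4,0)
JGT top: taken
after ADD R6, 14: R6=20+14=34
after AND R0, 12: R0=20&12=4
after LOAD R0, [R7]: R0=M[112]=19
after AND R6, R0: R6=34&19=2
after ADD R7, 4: R7=112+4=116
after SUB R4, 1: R4=4-1=3
CMP R4, 0  (cmp 3,0)
JGT top: taken
after ADD R6, 14: R6=2+14=16
after AND R0, 12: R0=19&12=0
after LOAD R0, [R7]: R0=M[116]=4
after AND R6, R0: R6=16&4=0
after ADD R7, 4: R7=116+4=120
after SUB R4, 1: R4=3-1=2
CMP R4, 0  (cmp 2,0)
JGT top: taken
after ADD R6, 14: R6=0+14=14
after AND R0, 12: R0=4&12=4
after LOAD R0, [R7]: R0=M[120]=21
after AND R6, R0: R6=14&21=4
after ADD R7, 4: R7=120+4=124
after SUB R4, 1: R4=2-1=1
CMP R4, 0  (cmp 1,0)
JGT top: taken
after ADD R6, 14: R6=4+14=18
after AND R0, 12: R0=21&12=4
after LOAD R0, [R7]: R0=M[124]=29
after AND R6, R0: R6=18&29=16
after ADD R7, 4: R7=124+4=128
after SUB R4, 1: R4=1-1=0
CMP R4, 0  (cmp 0,0)
JGT top: not taken
after ADD R0, 11: R0=29+11=40
STORE R6, [104] → M[104]=16
halt.

16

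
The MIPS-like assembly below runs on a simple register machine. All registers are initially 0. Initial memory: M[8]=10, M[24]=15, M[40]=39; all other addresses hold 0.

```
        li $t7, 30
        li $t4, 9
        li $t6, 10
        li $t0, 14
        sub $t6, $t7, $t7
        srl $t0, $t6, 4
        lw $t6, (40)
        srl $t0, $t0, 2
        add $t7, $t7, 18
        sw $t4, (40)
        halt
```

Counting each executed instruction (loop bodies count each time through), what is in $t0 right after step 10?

0

after li $t7, 30: $t7=30
after li $t4, 9: $t4=9
after li $t6, 10: $t6=10
after li $t0, 14: $t0=14
after sub $t6, $t7, $t7: $t6=30-30=0
after srl $t0, $t6, 4: $t0=0>>4=0
after lw $t6, (40): $t6=M[40]=39
after srl $t0, $t0, 2: $t0=0>>2=0
after add $t7, $t7, 18: $t7=30+18=48
sw $t4, (40) → M[40]=9
After step 10: $t0 = 0.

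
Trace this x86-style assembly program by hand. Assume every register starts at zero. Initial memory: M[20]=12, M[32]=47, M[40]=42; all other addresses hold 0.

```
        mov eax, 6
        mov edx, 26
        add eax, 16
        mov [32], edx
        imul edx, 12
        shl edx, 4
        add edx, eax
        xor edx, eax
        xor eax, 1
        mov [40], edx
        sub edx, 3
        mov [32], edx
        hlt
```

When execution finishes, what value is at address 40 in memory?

after mov eax, 6: eax=6
after mov edx, 26: edx=26
after add eax, 16: eax=6+16=22
mov [32], edx → M[32]=26
after imul edx, 12: edx=26*12=312
after shl edx, 4: edx=312<<4=4992
after add edx, eax: edx=4992+22=5014
after xor edx, eax: edx=5014^22=4992
after xor eax, 1: eax=22^1=23
mov [40], edx → M[40]=4992
after sub edx, 3: edx=4992-3=4989
mov [32], edx → M[32]=4989
halt.

4992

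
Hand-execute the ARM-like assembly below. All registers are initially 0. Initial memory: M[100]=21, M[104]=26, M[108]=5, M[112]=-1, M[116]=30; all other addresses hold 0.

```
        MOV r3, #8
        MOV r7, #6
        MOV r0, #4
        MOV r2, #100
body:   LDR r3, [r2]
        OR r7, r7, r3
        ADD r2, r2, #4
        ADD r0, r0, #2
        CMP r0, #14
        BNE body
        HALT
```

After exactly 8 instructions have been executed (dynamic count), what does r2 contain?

104

after MOV r3, #8: r3=8
after MOV r7, #6: r7=6
after MOV r0, #4: r0=4
after MOV r2, #100: r2=100
after LDR r3, [r2]: r3=M[100]=21
after OR r7, r7, r3: r7=6|21=23
after ADD r2, r2, #4: r2=100+4=104
after ADD r0, r0, #2: r0=4+2=6
After step 8: r2 = 104.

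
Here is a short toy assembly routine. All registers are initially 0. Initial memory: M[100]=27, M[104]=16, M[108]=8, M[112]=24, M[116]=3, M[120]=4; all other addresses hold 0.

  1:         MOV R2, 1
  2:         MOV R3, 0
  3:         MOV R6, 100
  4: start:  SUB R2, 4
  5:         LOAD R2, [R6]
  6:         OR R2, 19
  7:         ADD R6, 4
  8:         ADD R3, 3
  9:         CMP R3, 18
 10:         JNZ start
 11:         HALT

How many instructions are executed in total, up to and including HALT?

MOV R2, 1 → R2=1
MOV R3, 0 → R3=0
MOV R6, 100 → R6=100
SUB R2, 4 → R2=1-4=-3
LOAD R2, [R6] → R2=M[100]=27
OR R2, 19 → R2=27|19=27
ADD R6, 4 → R6=100+4=104
ADD R3, 3 → R3=0+3=3
CMP R3, 18  (cmp 3,18)
JNZ start: taken
SUB R2, 4 → R2=27-4=23
LOAD R2, [R6] → R2=M[104]=16
OR R2, 19 → R2=16|19=19
ADD R6, 4 → R6=104+4=108
ADD R3, 3 → R3=3+3=6
CMP R3, 18  (cmp 6,18)
JNZ start: taken
SUB R2, 4 → R2=19-4=15
LOAD R2, [R6] → R2=M[108]=8
OR R2, 19 → R2=8|19=27
ADD R6, 4 → R6=108+4=112
ADD R3, 3 → R3=6+3=9
CMP R3, 18  (cmp 9,18)
JNZ start: taken
SUB R2, 4 → R2=27-4=23
LOAD R2, [R6] → R2=M[112]=24
OR R2, 19 → R2=24|19=27
ADD R6, 4 → R6=112+4=116
ADD R3, 3 → R3=9+3=12
CMP R3, 18  (cmp 12,18)
JNZ start: taken
SUB R2, 4 → R2=27-4=23
LOAD R2, [R6] → R2=M[116]=3
OR R2, 19 → R2=3|19=19
ADD R6, 4 → R6=116+4=120
ADD R3, 3 → R3=12+3=15
CMP R3, 18  (cmp 15,18)
JNZ start: taken
SUB R2, 4 → R2=19-4=15
LOAD R2, [R6] → R2=M[120]=4
OR R2, 19 → R2=4|19=23
ADD R6, 4 → R6=120+4=124
ADD R3, 3 → R3=15+3=18
CMP R3, 18  (cmp 18,18)
JNZ start: not taken
halt.
Total executed instructions: 46.

46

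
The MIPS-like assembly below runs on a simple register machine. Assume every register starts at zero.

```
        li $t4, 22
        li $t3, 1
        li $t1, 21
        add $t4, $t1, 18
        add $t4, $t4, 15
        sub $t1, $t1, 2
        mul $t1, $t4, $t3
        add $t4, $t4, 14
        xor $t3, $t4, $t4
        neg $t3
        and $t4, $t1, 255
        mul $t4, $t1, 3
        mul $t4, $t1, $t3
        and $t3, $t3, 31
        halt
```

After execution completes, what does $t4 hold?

li $t4, 22 → $t4=22
li $t3, 1 → $t3=1
li $t1, 21 → $t1=21
add $t4, $t1, 18 → $t4=21+18=39
add $t4, $t4, 15 → $t4=39+15=54
sub $t1, $t1, 2 → $t1=21-2=19
mul $t1, $t4, $t3 → $t1=54*1=54
add $t4, $t4, 14 → $t4=54+14=68
xor $t3, $t4, $t4 → $t3=68^68=0
neg $t3 → $t3=-(0)=0
and $t4, $t1, 255 → $t4=54&255=54
mul $t4, $t1, 3 → $t4=54*3=162
mul $t4, $t1, $t3 → $t4=54*0=0
and $t3, $t3, 31 → $t3=0&31=0
halt.

0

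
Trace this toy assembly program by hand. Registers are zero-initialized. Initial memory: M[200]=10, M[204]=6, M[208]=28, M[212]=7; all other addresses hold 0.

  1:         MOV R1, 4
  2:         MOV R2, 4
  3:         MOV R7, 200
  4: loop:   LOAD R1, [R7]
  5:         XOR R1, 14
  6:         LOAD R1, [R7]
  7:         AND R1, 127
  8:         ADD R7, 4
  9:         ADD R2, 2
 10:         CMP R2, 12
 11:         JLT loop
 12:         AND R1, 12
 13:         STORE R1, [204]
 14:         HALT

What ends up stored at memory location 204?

4

R1=4
R2=4
R7=200
R1=M[200]=10
R1=10^14=4
R1=M[200]=10
R1=10&127=10
R7=200+4=204
R2=4+2=6
CMP R2, 12  (cmp 6,12)
JLT loop: taken
R1=M[204]=6
R1=6^14=8
R1=M[204]=6
R1=6&127=6
R7=204+4=208
R2=6+2=8
CMP R2, 12  (cmp 8,12)
JLT loop: taken
R1=M[208]=28
R1=28^14=18
R1=M[208]=28
R1=28&127=28
R7=208+4=212
R2=8+2=10
CMP R2, 12  (cmp 10,12)
JLT loop: taken
R1=M[212]=7
R1=7^14=9
R1=M[212]=7
R1=7&127=7
R7=212+4=216
R2=10+2=12
CMP R2, 12  (cmp 12,12)
JLT loop: not taken
R1=7&12=4
STORE R1, [204] → M[204]=4
halt.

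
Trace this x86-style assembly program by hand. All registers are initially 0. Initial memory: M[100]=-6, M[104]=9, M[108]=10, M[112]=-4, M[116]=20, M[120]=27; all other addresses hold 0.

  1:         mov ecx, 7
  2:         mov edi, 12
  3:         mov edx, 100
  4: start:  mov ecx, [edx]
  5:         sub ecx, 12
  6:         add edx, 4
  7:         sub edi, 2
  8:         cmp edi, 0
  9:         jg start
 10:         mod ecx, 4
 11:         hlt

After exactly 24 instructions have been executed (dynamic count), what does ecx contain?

-16

after mov ecx, 7: ecx=7
after mov edi, 12: edi=12
after mov edx, 100: edx=100
after mov ecx, [edx]: ecx=M[100]=-6
after sub ecx, 12: ecx=(-6)-12=-18
after add edx, 4: edx=100+4=104
after sub edi, 2: edi=12-2=10
cmp edi, 0  (cmp 10,0)
jg start: taken
after mov ecx, [edx]: ecx=M[104]=9
after sub ecx, 12: ecx=9-12=-3
after add edx, 4: edx=104+4=108
after sub edi, 2: edi=10-2=8
cmp edi, 0  (cmp 8,0)
jg start: taken
after mov ecx, [edx]: ecx=M[108]=10
after sub ecx, 12: ecx=10-12=-2
after add edx, 4: edx=108+4=112
after sub edi, 2: edi=8-2=6
cmp edi, 0  (cmp 6,0)
jg start: taken
after mov ecx, [edx]: ecx=M[112]=-4
after sub ecx, 12: ecx=(-4)-12=-16
after add edx, 4: edx=112+4=116
After step 24: ecx = -16.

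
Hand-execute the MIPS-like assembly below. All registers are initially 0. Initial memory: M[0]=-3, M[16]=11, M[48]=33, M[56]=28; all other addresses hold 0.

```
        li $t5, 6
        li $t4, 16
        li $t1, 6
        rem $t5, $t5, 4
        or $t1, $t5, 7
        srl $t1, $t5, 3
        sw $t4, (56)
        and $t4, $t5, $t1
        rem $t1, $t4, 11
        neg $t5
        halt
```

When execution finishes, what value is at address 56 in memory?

after li $t5, 6: $t5=6
after li $t4, 16: $t4=16
after li $t1, 6: $t1=6
after rem $t5, $t5, 4: $t5=6%4=2
after or $t1, $t5, 7: $t1=2|7=7
after srl $t1, $t5, 3: $t1=2>>3=0
sw $t4, (56) → M[56]=16
after and $t4, $t5, $t1: $t4=2&0=0
after rem $t1, $t4, 11: $t1=0%11=0
after neg $t5: $t5=-(2)=-2
halt.

16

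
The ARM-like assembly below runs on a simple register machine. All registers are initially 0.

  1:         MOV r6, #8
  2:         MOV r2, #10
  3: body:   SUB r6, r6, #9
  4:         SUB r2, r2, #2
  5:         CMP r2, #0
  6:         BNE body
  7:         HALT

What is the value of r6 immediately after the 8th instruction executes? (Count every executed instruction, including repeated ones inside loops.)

-10

MOV r6, #8 → r6=8
MOV r2, #10 → r2=10
SUB r6, r6, #9 → r6=8-9=-1
SUB r2, r2, #2 → r2=10-2=8
CMP r2, #0  (cmp 8,0)
BNE body: taken
SUB r6, r6, #9 → r6=(-1)-9=-10
SUB r2, r2, #2 → r2=8-2=6
After step 8: r6 = -10.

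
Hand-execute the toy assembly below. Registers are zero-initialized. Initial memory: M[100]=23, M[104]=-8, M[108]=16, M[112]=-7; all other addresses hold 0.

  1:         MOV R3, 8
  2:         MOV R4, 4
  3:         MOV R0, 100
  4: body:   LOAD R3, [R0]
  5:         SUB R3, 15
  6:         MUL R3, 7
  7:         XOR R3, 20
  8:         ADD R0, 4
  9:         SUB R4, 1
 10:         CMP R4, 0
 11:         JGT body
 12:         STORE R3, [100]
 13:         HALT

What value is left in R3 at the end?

-142

R3=8
R4=4
R0=100
R3=M[100]=23
R3=23-15=8
R3=8*7=56
R3=56^20=44
R0=100+4=104
R4=4-1=3
CMP R4, 0  (cmp 3,0)
JGT body: taken
R3=M[104]=-8
R3=(-8)-15=-23
R3=(-23)*7=-161
R3=(-161)^20=-181
R0=104+4=108
R4=3-1=2
CMP R4, 0  (cmp 2,0)
JGT body: taken
R3=M[108]=16
R3=16-15=1
R3=1*7=7
R3=7^20=19
R0=108+4=112
R4=2-1=1
CMP R4, 0  (cmp 1,0)
JGT body: taken
R3=M[112]=-7
R3=(-7)-15=-22
R3=(-22)*7=-154
R3=(-154)^20=-142
R0=112+4=116
R4=1-1=0
CMP R4, 0  (cmp 0,0)
JGT body: not taken
STORE R3, [100] → M[100]=-142
halt.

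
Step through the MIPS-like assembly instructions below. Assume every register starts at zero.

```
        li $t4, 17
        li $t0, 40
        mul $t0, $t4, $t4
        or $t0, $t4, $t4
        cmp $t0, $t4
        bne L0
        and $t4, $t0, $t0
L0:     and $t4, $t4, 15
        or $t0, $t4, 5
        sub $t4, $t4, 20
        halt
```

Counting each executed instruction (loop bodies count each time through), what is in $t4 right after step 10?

li $t4, 17 → $t4=17
li $t0, 40 → $t0=40
mul $t0, $t4, $t4 → $t0=17*17=289
or $t0, $t4, $t4 → $t0=17|17=17
cmp $t0, $t4  (cmp 17,17)
bne L0: not taken
and $t4, $t0, $t0 → $t4=17&17=17
and $t4, $t4, 15 → $t4=17&15=1
or $t0, $t4, 5 → $t0=1|5=5
sub $t4, $t4, 20 → $t4=1-20=-19
After step 10: $t4 = -19.

-19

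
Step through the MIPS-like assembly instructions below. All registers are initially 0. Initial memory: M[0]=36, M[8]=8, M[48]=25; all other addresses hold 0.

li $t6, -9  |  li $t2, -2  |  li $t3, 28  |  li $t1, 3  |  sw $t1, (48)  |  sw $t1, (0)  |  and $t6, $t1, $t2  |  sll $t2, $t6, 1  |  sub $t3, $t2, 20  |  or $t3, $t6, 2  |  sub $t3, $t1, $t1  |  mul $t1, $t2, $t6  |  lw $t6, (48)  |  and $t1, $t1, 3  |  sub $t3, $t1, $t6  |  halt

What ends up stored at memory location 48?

after li $t6, -9: $t6=-9
after li $t2, -2: $t2=-2
after li $t3, 28: $t3=28
after li $t1, 3: $t1=3
sw $t1, (48) → M[48]=3
sw $t1, (0) → M[0]=3
after and $t6, $t1, $t2: $t6=3&(-2)=2
after sll $t2, $t6, 1: $t2=2<<1=4
after sub $t3, $t2, 20: $t3=4-20=-16
after or $t3, $t6, 2: $t3=2|2=2
after sub $t3, $t1, $t1: $t3=3-3=0
after mul $t1, $t2, $t6: $t1=4*2=8
after lw $t6, (48): $t6=M[48]=3
after and $t1, $t1, 3: $t1=8&3=0
after sub $t3, $t1, $t6: $t3=0-3=-3
halt.

3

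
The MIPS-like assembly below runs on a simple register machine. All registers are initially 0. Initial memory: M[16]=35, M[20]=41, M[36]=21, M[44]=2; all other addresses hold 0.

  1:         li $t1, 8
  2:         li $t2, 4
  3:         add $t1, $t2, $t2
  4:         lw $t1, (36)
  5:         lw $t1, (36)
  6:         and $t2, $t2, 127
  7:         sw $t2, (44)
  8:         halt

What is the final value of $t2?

4

li $t1, 8 → $t1=8
li $t2, 4 → $t2=4
add $t1, $t2, $t2 → $t1=4+4=8
lw $t1, (36) → $t1=M[36]=21
lw $t1, (36) → $t1=M[36]=21
and $t2, $t2, 127 → $t2=4&127=4
sw $t2, (44) → M[44]=4
halt.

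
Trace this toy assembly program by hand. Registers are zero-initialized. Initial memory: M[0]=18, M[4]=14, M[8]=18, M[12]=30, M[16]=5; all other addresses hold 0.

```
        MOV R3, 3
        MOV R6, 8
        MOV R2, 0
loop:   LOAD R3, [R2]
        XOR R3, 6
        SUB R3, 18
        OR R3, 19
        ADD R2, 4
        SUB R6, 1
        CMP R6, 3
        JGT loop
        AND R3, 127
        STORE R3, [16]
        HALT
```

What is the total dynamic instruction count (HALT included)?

46

MOV R3, 3 → R3=3
MOV R6, 8 → R6=8
MOV R2, 0 → R2=0
LOAD R3, [R2] → R3=M[0]=18
XOR R3, 6 → R3=18^6=20
SUB R3, 18 → R3=20-18=2
OR R3, 19 → R3=2|19=19
ADD R2, 4 → R2=0+4=4
SUB R6, 1 → R6=8-1=7
CMP R6, 3  (cmp 7,3)
JGT loop: taken
LOAD R3, [R2] → R3=M[4]=14
XOR R3, 6 → R3=14^6=8
SUB R3, 18 → R3=8-18=-10
OR R3, 19 → R3=(-10)|19=-9
ADD R2, 4 → R2=4+4=8
SUB R6, 1 → R6=7-1=6
CMP R6, 3  (cmp 6,3)
JGT loop: taken
LOAD R3, [R2] → R3=M[8]=18
XOR R3, 6 → R3=18^6=20
SUB R3, 18 → R3=20-18=2
OR R3, 19 → R3=2|19=19
ADD R2, 4 → R2=8+4=12
SUB R6, 1 → R6=6-1=5
CMP R6, 3  (cmp 5,3)
JGT loop: taken
LOAD R3, [R2] → R3=M[12]=30
XOR R3, 6 → R3=30^6=24
SUB R3, 18 → R3=24-18=6
OR R3, 19 → R3=6|19=23
ADD R2, 4 → R2=12+4=16
SUB R6, 1 → R6=5-1=4
CMP R6, 3  (cmp 4,3)
JGT loop: taken
LOAD R3, [R2] → R3=M[16]=5
XOR R3, 6 → R3=5^6=3
SUB R3, 18 → R3=3-18=-15
OR R3, 19 → R3=(-15)|19=-13
ADD R2, 4 → R2=16+4=20
SUB R6, 1 → R6=4-1=3
CMP R6, 3  (cmp 3,3)
JGT loop: not taken
AND R3, 127 → R3=(-13)&127=115
STORE R3, [16] → M[16]=115
halt.
Total executed instructions: 46.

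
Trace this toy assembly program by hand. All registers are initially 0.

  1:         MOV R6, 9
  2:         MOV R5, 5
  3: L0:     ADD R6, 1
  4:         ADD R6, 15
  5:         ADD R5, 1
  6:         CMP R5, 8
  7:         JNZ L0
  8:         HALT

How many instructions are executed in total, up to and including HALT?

R6=9
R5=5
R6=9+1=10
R6=10+15=25
R5=5+1=6
CMP R5, 8  (cmp 6,8)
JNZ L0: taken
R6=25+1=26
R6=26+15=41
R5=6+1=7
CMP R5, 8  (cmp 7,8)
JNZ L0: taken
R6=41+1=42
R6=42+15=57
R5=7+1=8
CMP R5, 8  (cmp 8,8)
JNZ L0: not taken
halt.
Total executed instructions: 18.

18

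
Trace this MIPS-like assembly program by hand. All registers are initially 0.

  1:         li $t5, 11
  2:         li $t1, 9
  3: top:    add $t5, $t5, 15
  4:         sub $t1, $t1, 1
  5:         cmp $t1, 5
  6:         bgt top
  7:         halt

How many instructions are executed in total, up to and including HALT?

19

after li $t5, 11: $t5=11
after li $t1, 9: $t1=9
after add $t5, $t5, 15: $t5=11+15=26
after sub $t1, $t1, 1: $t1=9-1=8
cmp $t1, 5  (cmp 8,5)
bgt top: taken
after add $t5, $t5, 15: $t5=26+15=41
after sub $t1, $t1, 1: $t1=8-1=7
cmp $t1, 5  (cmp 7,5)
bgt top: taken
after add $t5, $t5, 15: $t5=41+15=56
after sub $t1, $t1, 1: $t1=7-1=6
cmp $t1, 5  (cmp 6,5)
bgt top: taken
after add $t5, $t5, 15: $t5=56+15=71
after sub $t1, $t1, 1: $t1=6-1=5
cmp $t1, 5  (cmp 5,5)
bgt top: not taken
halt.
Total executed instructions: 19.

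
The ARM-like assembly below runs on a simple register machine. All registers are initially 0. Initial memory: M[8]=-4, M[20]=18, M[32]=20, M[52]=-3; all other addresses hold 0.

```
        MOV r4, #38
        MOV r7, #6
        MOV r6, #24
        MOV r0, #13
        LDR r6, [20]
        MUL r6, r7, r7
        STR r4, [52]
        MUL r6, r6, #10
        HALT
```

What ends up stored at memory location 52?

38

after MOV r4, #38: r4=38
after MOV r7, #6: r7=6
after MOV r6, #24: r6=24
after MOV r0, #13: r0=13
after LDR r6, [20]: r6=M[20]=18
after MUL r6, r7, r7: r6=6*6=36
STR r4, [52] → M[52]=38
after MUL r6, r6, #10: r6=36*10=360
halt.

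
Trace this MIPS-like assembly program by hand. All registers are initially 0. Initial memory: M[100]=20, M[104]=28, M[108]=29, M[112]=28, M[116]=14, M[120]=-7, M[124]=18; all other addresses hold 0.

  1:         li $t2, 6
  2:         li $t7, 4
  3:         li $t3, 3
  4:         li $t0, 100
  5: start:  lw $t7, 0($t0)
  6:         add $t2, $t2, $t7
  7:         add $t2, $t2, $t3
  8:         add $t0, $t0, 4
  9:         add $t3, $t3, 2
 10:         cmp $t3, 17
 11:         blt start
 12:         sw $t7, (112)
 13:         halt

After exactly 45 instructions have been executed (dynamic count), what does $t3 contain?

15

after li $t2, 6: $t2=6
after li $t7, 4: $t7=4
after li $t3, 3: $t3=3
after li $t0, 100: $t0=100
after lw $t7, 0($t0): $t7=M[100]=20
after add $t2, $t2, $t7: $t2=6+20=26
after add $t2, $t2, $t3: $t2=26+3=29
after add $t0, $t0, 4: $t0=100+4=104
after add $t3, $t3, 2: $t3=3+2=5
cmp $t3, 17  (cmp 5,17)
blt start: taken
after lw $t7, 0($t0): $t7=M[104]=28
after add $t2, $t2, $t7: $t2=29+28=57
after add $t2, $t2, $t3: $t2=57+5=62
after add $t0, $t0, 4: $t0=104+4=108
after add $t3, $t3, 2: $t3=5+2=7
cmp $t3, 17  (cmp 7,17)
blt start: taken
after lw $t7, 0($t0): $t7=M[108]=29
after add $t2, $t2, $t7: $t2=62+29=91
after add $t2, $t2, $t3: $t2=91+7=98
after add $t0, $t0, 4: $t0=108+4=112
after add $t3, $t3, 2: $t3=7+2=9
cmp $t3, 17  (cmp 9,17)
blt start: taken
after lw $t7, 0($t0): $t7=M[112]=28
after add $t2, $t2, $t7: $t2=98+28=126
after add $t2, $t2, $t3: $t2=126+9=135
after add $t0, $t0, 4: $t0=112+4=116
after add $t3, $t3, 2: $t3=9+2=11
cmp $t3, 17  (cmp 11,17)
blt start: taken
after lw $t7, 0($t0): $t7=M[116]=14
after add $t2, $t2, $t7: $t2=135+14=149
after add $t2, $t2, $t3: $t2=149+11=160
after add $t0, $t0, 4: $t0=116+4=120
after add $t3, $t3, 2: $t3=11+2=13
cmp $t3, 17  (cmp 13,17)
blt start: taken
after lw $t7, 0($t0): $t7=M[120]=-7
after add $t2, $t2, $t7: $t2=160+(-7)=153
after add $t2, $t2, $t3: $t2=153+13=166
after add $t0, $t0, 4: $t0=120+4=124
after add $t3, $t3, 2: $t3=13+2=15
cmp $t3, 17  (cmp 15,17)
After step 45: $t3 = 15.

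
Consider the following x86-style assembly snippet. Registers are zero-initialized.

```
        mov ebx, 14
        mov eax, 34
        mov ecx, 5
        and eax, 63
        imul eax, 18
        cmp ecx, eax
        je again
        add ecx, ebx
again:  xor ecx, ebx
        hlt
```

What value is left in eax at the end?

612

after mov ebx, 14: ebx=14
after mov eax, 34: eax=34
after mov ecx, 5: ecx=5
after and eax, 63: eax=34&63=34
after imul eax, 18: eax=34*18=612
cmp ecx, eax  (cmp 5,612)
je again: not taken
after add ecx, ebx: ecx=5+14=19
after xor ecx, ebx: ecx=19^14=29
halt.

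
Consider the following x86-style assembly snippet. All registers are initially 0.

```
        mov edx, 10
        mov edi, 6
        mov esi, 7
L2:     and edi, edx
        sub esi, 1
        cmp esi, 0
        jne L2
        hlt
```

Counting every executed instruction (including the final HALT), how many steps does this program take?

32

after mov edx, 10: edx=10
after mov edi, 6: edi=6
after mov esi, 7: esi=7
after and edi, edx: edi=6&10=2
after sub esi, 1: esi=7-1=6
cmp esi, 0  (cmp 6,0)
jne L2: taken
after and edi, edx: edi=2&10=2
after sub esi, 1: esi=6-1=5
cmp esi, 0  (cmp 5,0)
jne L2: taken
after and edi, edx: edi=2&10=2
after sub esi, 1: esi=5-1=4
cmp esi, 0  (cmp 4,0)
jne L2: taken
after and edi, edx: edi=2&10=2
after sub esi, 1: esi=4-1=3
cmp esi, 0  (cmp 3,0)
jne L2: taken
after and edi, edx: edi=2&10=2
after sub esi, 1: esi=3-1=2
cmp esi, 0  (cmp 2,0)
jne L2: taken
after and edi, edx: edi=2&10=2
after sub esi, 1: esi=2-1=1
cmp esi, 0  (cmp 1,0)
jne L2: taken
after and edi, edx: edi=2&10=2
after sub esi, 1: esi=1-1=0
cmp esi, 0  (cmp 0,0)
jne L2: not taken
halt.
Total executed instructions: 32.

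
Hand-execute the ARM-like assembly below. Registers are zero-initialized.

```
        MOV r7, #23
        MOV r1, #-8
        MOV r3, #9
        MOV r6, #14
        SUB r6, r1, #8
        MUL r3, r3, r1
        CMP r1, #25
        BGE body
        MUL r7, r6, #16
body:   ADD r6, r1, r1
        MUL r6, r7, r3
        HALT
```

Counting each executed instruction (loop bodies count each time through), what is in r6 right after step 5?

-16

MOV r7, #23 → r7=23
MOV r1, #-8 → r1=-8
MOV r3, #9 → r3=9
MOV r6, #14 → r6=14
SUB r6, r1, #8 → r6=(-8)-8=-16
After step 5: r6 = -16.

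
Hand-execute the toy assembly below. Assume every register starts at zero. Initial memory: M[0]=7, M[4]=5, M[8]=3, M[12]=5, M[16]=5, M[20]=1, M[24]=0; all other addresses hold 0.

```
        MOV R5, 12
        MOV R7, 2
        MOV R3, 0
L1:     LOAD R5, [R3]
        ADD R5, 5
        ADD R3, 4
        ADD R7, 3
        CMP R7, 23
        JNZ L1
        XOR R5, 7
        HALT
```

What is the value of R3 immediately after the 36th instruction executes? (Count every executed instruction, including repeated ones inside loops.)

24

after MOV R5, 12: R5=12
after MOV R7, 2: R7=2
after MOV R3, 0: R3=0
after LOAD R5, [R3]: R5=M[0]=7
after ADD R5, 5: R5=7+5=12
after ADD R3, 4: R3=0+4=4
after ADD R7, 3: R7=2+3=5
CMP R7, 23  (cmp 5,23)
JNZ L1: taken
after LOAD R5, [R3]: R5=M[4]=5
after ADD R5, 5: R5=5+5=10
after ADD R3, 4: R3=4+4=8
after ADD R7, 3: R7=5+3=8
CMP R7, 23  (cmp 8,23)
JNZ L1: taken
after LOAD R5, [R3]: R5=M[8]=3
after ADD R5, 5: R5=3+5=8
after ADD R3, 4: R3=8+4=12
after ADD R7, 3: R7=8+3=11
CMP R7, 23  (cmp 11,23)
JNZ L1: taken
after LOAD R5, [R3]: R5=M[12]=5
after ADD R5, 5: R5=5+5=10
after ADD R3, 4: R3=12+4=16
after ADD R7, 3: R7=11+3=14
CMP R7, 23  (cmp 14,23)
JNZ L1: taken
after LOAD R5, [R3]: R5=M[16]=5
after ADD R5, 5: R5=5+5=10
after ADD R3, 4: R3=16+4=20
after ADD R7, 3: R7=14+3=17
CMP R7, 23  (cmp 17,23)
JNZ L1: taken
after LOAD R5, [R3]: R5=M[20]=1
after ADD R5, 5: R5=1+5=6
after ADD R3, 4: R3=20+4=24
After step 36: R3 = 24.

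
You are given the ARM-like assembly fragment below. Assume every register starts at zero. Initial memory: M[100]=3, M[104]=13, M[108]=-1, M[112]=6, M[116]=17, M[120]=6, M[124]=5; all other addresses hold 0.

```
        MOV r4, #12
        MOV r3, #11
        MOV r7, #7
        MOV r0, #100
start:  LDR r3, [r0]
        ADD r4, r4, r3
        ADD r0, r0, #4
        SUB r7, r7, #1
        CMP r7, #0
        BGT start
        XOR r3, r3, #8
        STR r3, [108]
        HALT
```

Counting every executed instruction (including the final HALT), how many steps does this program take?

after MOV r4, #12: r4=12
after MOV r3, #11: r3=11
after MOV r7, #7: r7=7
after MOV r0, #100: r0=100
after LDR r3, [r0]: r3=M[100]=3
after ADD r4, r4, r3: r4=12+3=15
after ADD r0, r0, #4: r0=100+4=104
after SUB r7, r7, #1: r7=7-1=6
CMP r7, #0  (cmp 6,0)
BGT start: taken
after LDR r3, [r0]: r3=M[104]=13
after ADD r4, r4, r3: r4=15+13=28
after ADD r0, r0, #4: r0=104+4=108
after SUB r7, r7, #1: r7=6-1=5
CMP r7, #0  (cmp 5,0)
BGT start: taken
after LDR r3, [r0]: r3=M[108]=-1
after ADD r4, r4, r3: r4=28+(-1)=27
after ADD r0, r0, #4: r0=108+4=112
after SUB r7, r7, #1: r7=5-1=4
CMP r7, #0  (cmp 4,0)
BGT start: taken
after LDR r3, [r0]: r3=M[112]=6
after ADD r4, r4, r3: r4=27+6=33
after ADD r0, r0, #4: r0=112+4=116
after SUB r7, r7, #1: r7=4-1=3
CMP r7, #0  (cmp 3,0)
BGT start: taken
after LDR r3, [r0]: r3=M[116]=17
after ADD r4, r4, r3: r4=33+17=50
after ADD r0, r0, #4: r0=116+4=120
after SUB r7, r7, #1: r7=3-1=2
CMP r7, #0  (cmp 2,0)
BGT start: taken
after LDR r3, [r0]: r3=M[120]=6
after ADD r4, r4, r3: r4=50+6=56
after ADD r0, r0, #4: r0=120+4=124
after SUB r7, r7, #1: r7=2-1=1
CMP r7, #0  (cmp 1,0)
BGT start: taken
after LDR r3, [r0]: r3=M[124]=5
after ADD r4, r4, r3: r4=56+5=61
after ADD r0, r0, #4: r0=124+4=128
after SUB r7, r7, #1: r7=1-1=0
CMP r7, #0  (cmp 0,0)
BGT start: not taken
after XOR r3, r3, #8: r3=5^8=13
STR r3, [108] → M[108]=13
halt.
Total executed instructions: 49.

49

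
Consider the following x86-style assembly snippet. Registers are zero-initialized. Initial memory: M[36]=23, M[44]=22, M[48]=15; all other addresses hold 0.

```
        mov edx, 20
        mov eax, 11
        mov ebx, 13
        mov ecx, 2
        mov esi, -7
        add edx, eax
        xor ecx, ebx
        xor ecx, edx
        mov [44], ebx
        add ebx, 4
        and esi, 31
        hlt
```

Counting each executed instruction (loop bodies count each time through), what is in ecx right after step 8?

after mov edx, 20: edx=20
after mov eax, 11: eax=11
after mov ebx, 13: ebx=13
after mov ecx, 2: ecx=2
after mov esi, -7: esi=-7
after add edx, eax: edx=20+11=31
after xor ecx, ebx: ecx=2^13=15
after xor ecx, edx: ecx=15^31=16
After step 8: ecx = 16.

16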